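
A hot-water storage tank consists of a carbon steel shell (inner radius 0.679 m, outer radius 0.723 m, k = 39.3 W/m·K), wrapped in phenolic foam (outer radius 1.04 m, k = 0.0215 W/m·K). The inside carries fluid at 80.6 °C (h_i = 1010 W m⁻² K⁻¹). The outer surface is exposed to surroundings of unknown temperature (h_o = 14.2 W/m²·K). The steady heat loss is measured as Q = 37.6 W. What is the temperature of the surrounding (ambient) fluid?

Series resistances:
  R_conv,in = 1/(4πr²h) = 1/(4π·0.679²·1010) = 1.709×10^-4 K/W
  R_carbon steel = (1/0.679 − 1/0.723)/(4πk) = 0.08963/(4π·39.3) = 1.815×10^-4 K/W
  R_phenolic foam = (1/0.723 − 1/1.04)/(4πk) = 0.4216/(4π·0.0215) = 1.560 K/W
  R_conv,out = 1/(4πr²h) = 1/(4π·1.04²·14.2) = 0.005181 K/W
ΣR = 1.566 K/W
ΔT = Q·ΣR = 37.6 × 1.566 = 58.88 K
Heat flows outward, so T_out = T_in − ΔT = 80.6 − 58.88 = 21.7 °C

T_out = 21.7 °C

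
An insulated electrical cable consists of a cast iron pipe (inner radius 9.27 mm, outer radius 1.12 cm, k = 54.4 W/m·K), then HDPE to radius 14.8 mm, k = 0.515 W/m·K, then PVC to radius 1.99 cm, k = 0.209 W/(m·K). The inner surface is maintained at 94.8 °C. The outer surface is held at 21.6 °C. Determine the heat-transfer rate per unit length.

Q' = 234 W/m

Resistance network (inner→outer):
  R'_cast iron = ln(0.0112/0.00927)/(2πk) = 0.1891/(2π·54.4) = 5.533×10^-4 m·K/W
  R'_HDPE = ln(0.0148/0.0112)/(2πk) = 0.2787/(2π·0.515) = 0.08613 m·K/W
  R'_PVC = ln(0.0199/0.0148)/(2πk) = 0.2961/(2π·0.209) = 0.2255 m·K/W
ΣR = 5.533×10^-4 + 0.08613 + 0.2255 = 0.3122 m·K/W
Q' = ΔT/ΣR = (94.8 °C − 21.6 °C)/0.3122 = 234 W/m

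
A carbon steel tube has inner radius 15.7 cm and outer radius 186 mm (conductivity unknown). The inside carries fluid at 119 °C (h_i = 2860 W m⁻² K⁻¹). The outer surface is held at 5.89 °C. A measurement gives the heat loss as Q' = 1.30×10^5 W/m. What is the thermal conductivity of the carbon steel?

k = 52.3 W/m·K

ΣR = ΔT/Q' = |119 − 5.89|/1.30×10^5 = 8.701×10^-4 m·K/W
Known resistances:
  R'_conv,in = 1/(2πr h) = 1/(2π·0.157·2860) = 3.544×10^-4 m·K/W
R_carbon steel = ΣR − ΣR_known = 8.701×10^-4 − 3.544×10^-4 = 5.157×10^-4 m·K/W
ln(r₂/r₁)/(2πk) = 5.157×10^-4 ⇒ k = 0.1695/(2π·5.157×10^-4) = 52.3 W/m·K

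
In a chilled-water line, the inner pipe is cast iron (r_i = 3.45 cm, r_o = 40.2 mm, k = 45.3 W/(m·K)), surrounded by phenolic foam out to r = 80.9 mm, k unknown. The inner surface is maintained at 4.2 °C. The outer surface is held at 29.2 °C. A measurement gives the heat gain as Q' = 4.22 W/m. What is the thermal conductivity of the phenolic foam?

k = 0.0188 W/m·K

ΣR = ΔT/Q' = |4.2 − 29.2|/4.22 = 5.924 m·K/W
Known resistances:
  R'_cast iron = ln(0.0402/0.0345)/(2πk) = 0.1529/(2π·45.3) = 5.372×10^-4 m·K/W
R_phenolic foam = ΣR − ΣR_known = 5.924 − 5.372×10^-4 = 5.923 m·K/W
ln(r₂/r₁)/(2πk) = 5.923 ⇒ k = 0.6993/(2π·5.923) = 0.0188 W/m·K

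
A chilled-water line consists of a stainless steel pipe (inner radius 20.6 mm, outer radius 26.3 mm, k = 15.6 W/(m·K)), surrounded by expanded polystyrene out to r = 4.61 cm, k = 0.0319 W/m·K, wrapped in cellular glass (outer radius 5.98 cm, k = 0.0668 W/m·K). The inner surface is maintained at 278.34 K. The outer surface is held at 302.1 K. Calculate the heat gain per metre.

Q' = 6.94 W/m

Treat each layer as a resistance in series:
  R'_stainless steel = ln(0.0263/0.0206)/(2πk) = 0.2443/(2π·15.6) = 0.002492 m·K/W
  R'_expanded polystyrene = ln(0.0461/0.0263)/(2πk) = 0.5612/(2π·0.0319) = 2.800 m·K/W
  R'_cellular glass = ln(0.0598/0.0461)/(2πk) = 0.2602/(2π·0.0668) = 0.6199 m·K/W
ΣR = 0.002492 + 2.800 + 0.6199 = 3.422 m·K/W
Q' = ΔT/ΣR = (278.34 K − 302.1 K)/3.422 = -6.94 W/m
(Negative Q' ⇒ heat flows inward; heat gain = 6.94 W/m.)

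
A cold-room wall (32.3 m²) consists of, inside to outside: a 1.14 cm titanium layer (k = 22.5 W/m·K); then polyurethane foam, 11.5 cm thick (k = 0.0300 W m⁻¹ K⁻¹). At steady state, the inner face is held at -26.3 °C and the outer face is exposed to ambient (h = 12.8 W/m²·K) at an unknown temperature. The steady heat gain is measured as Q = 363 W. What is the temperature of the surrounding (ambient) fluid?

Series resistances:
  R_titanium = L/(kA) = 0.0114/(22.5·32.3) = 1.569×10^-5 K/W
  R_polyurethane foam = L/(kA) = 0.115/(0.0300·32.3) = 0.1187 K/W
  R_conv,out = 1/(hA) = 1/(12.8·32.3) = 0.002419 K/W
ΣR = 0.1211 K/W
ΔT = Q·ΣR = 363 × 0.1211 = 43.96 K
Heat flows inward, so T_out = T_in + ΔT = -26.3 + 43.96 = 17.7 °C

T_out = 17.7 °C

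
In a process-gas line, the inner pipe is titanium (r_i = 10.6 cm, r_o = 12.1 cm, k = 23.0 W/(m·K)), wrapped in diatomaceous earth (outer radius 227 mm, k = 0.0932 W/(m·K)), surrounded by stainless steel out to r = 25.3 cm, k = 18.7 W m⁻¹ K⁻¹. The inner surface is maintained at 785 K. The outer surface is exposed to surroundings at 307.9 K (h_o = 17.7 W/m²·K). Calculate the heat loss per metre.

Q' = 429 W/m

Treat each layer as a resistance in series:
  R'_titanium = ln(0.121/0.106)/(2πk) = 0.1324/(2π·23.0) = 9.158×10^-4 m·K/W
  R'_diatomaceous earth = ln(0.227/0.121)/(2πk) = 0.6292/(2π·0.0932) = 1.074 m·K/W
  R'_stainless steel = ln(0.253/0.227)/(2πk) = 0.1084/(2π·18.7) = 9.229×10^-4 m·K/W
  R'_conv,out = 1/(2πr h) = 1/(2π·0.253·17.7) = 0.03554 m·K/W
ΣR = 9.158×10^-4 + 1.074 + 9.229×10^-4 + 0.03554 = 1.111 m·K/W
Q' = ΔT/ΣR = (785 K − 307.9 K)/1.111 = 429 W/m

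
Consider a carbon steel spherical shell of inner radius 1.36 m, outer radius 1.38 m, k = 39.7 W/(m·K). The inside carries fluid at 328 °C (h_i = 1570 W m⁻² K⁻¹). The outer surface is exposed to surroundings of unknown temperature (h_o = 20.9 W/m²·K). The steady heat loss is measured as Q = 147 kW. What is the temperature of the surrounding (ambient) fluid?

Sum the resistances:
  R_conv,in = 1/(4πr²h) = 1/(4π·1.36²·1570) = 2.740×10^-5 K/W
  R_carbon steel = (1/1.36 − 1/1.38)/(4πk) = 0.01066/(4π·39.7) = 2.136×10^-5 K/W
  R_conv,out = 1/(4πr²h) = 1/(4π·1.38²·20.9) = 0.001999 K/W
ΣR = 0.002048 K/W
ΔT = Q·ΣR = 1.47×10^5 × 0.002048 = 301.1 K
Heat flows outward, so T_out = T_in − ΔT = 328 − 301.1 = 26.9 °C

T_out = 26.9 °C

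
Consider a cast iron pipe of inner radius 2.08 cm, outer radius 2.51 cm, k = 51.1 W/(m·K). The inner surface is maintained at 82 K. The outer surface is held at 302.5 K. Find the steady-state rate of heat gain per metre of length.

Q' = 3.77×10^5 W/m

Q' = 2πk·ΔT/ln(r₂/r₁) = 2π × 51.1 × 220.5 / ln(0.0251/0.0208) = 3.77×10^5 W/m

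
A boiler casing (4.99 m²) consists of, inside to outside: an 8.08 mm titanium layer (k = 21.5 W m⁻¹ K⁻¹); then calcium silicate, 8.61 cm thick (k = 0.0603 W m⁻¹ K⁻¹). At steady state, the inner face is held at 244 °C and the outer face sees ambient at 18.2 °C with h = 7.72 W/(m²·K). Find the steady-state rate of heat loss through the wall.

Resistance network (inner→outer):
  R_titanium = L/(kA) = 0.00808/(21.5·4.99) = 7.531×10^-5 K/W
  R_calcium silicate = L/(kA) = 0.0861/(0.0603·4.99) = 0.2861 K/W
  R_conv,out = 1/(hA) = 1/(7.72·4.99) = 0.02596 K/W
ΣR = 7.531×10^-5 + 0.2861 + 0.02596 = 0.3121 K/W
Q = ΔT/ΣR = (244 °C − 18.2 °C)/0.3121 = 723 W

Q = 723 W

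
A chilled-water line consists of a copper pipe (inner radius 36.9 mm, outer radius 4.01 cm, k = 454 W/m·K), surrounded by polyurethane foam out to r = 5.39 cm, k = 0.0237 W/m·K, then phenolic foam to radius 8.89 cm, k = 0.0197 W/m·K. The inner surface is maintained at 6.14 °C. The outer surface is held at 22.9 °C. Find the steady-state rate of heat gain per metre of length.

Resistance network (inner→outer):
  R'_copper = ln(0.0401/0.0369)/(2πk) = 0.08316/(2π·454) = 2.915×10^-5 m·K/W
  R'_polyurethane foam = ln(0.0539/0.0401)/(2πk) = 0.2958/(2π·0.0237) = 1.986 m·K/W
  R'_phenolic foam = ln(0.0889/0.0539)/(2πk) = 0.5004/(2π·0.0197) = 4.043 m·K/W
ΣR = 2.915×10^-5 + 1.986 + 4.043 = 6.029 m·K/W
Q' = ΔT/ΣR = (6.14 °C − 22.9 °C)/6.029 = -2.78 W/m
(Negative Q' ⇒ heat flows inward; heat gain = 2.78 W/m.)

Q' = 2.78 W/m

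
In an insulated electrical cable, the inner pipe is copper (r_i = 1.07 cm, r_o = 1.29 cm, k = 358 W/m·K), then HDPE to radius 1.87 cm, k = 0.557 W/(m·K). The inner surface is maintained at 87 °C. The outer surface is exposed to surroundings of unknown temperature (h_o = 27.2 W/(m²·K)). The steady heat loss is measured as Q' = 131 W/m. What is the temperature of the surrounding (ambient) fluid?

T_out = 32.1 °C

Series resistances:
  R'_copper = ln(0.0129/0.0107)/(2πk) = 0.1870/(2π·358) = 8.313×10^-5 m·K/W
  R'_HDPE = ln(0.0187/0.0129)/(2πk) = 0.3713/(2π·0.557) = 0.1061 m·K/W
  R'_conv,out = 1/(2πr h) = 1/(2π·0.0187·27.2) = 0.3129 m·K/W
ΣR = 0.4191 m·K/W
ΔT = Q'·ΣR = 131 × 0.4191 = 54.90 K
Heat flows outward, so T_out = T_in − ΔT = 87 − 54.90 = 32.1 °C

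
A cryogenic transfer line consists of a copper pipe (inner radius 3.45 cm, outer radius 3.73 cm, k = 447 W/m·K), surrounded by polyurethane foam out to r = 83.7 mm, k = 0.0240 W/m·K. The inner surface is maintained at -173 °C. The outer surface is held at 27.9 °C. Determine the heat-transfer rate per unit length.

Q' = 37.5 W/m

Resistance network (inner→outer):
  R'_copper = ln(0.0373/0.0345)/(2πk) = 0.07803/(2π·447) = 2.778×10^-5 m·K/W
  R'_polyurethane foam = ln(0.0837/0.0373)/(2πk) = 0.8082/(2π·0.0240) = 5.360 m·K/W
ΣR = 2.778×10^-5 + 5.360 = 5.360 m·K/W
Q' = ΔT/ΣR = (-173 °C − 27.9 °C)/5.360 = -37.5 W/m
(Negative Q' ⇒ heat flows inward; heat gain = 37.5 W/m.)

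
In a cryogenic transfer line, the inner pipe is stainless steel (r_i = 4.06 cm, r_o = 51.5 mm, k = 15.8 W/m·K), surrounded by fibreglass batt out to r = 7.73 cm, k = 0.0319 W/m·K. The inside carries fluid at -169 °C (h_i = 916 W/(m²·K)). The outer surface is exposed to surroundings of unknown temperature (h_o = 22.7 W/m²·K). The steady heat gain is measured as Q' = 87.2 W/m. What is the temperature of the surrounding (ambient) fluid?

T_out = 16.2 °C

Series resistances:
  R'_conv,in = 1/(2πr h) = 1/(2π·0.0406·916) = 0.004280 m·K/W
  R'_stainless steel = ln(0.0515/0.0406)/(2πk) = 0.2378/(2π·15.8) = 0.002396 m·K/W
  R'_fibreglass batt = ln(0.0773/0.0515)/(2πk) = 0.4061/(2π·0.0319) = 2.026 m·K/W
  R'_conv,out = 1/(2πr h) = 1/(2π·0.0773·22.7) = 0.09070 m·K/W
ΣR = 2.124 m·K/W
ΔT = Q'·ΣR = 87.2 × 2.124 = 185.2 K
Heat flows inward, so T_out = T_in + ΔT = -169 + 185.2 = 16.2 °C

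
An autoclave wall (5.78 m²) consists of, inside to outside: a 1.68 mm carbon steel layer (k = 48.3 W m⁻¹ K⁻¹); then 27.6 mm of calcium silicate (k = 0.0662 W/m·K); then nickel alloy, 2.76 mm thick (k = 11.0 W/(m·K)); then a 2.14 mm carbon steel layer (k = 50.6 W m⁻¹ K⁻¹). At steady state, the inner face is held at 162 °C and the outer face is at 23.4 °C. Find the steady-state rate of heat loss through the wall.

Q = 1920 W

Series thermal resistances, inner to outer:
  R_carbon steel = L/(kA) = 0.00168/(48.3·5.78) = 6.018×10^-6 K/W
  R_calcium silicate = L/(kA) = 0.0276/(0.0662·5.78) = 0.07213 K/W
  R_nickel alloy = L/(kA) = 0.00276/(11.0·5.78) = 4.341×10^-5 K/W
  R_carbon steel = L/(kA) = 0.00214/(50.6·5.78) = 7.317×10^-6 K/W
ΣR = 6.018×10^-6 + 0.07213 + 4.341×10^-5 + 7.317×10^-6 = 0.07219 K/W
Q = ΔT/ΣR = (162 °C − 23.4 °C)/0.07219 = 1920 W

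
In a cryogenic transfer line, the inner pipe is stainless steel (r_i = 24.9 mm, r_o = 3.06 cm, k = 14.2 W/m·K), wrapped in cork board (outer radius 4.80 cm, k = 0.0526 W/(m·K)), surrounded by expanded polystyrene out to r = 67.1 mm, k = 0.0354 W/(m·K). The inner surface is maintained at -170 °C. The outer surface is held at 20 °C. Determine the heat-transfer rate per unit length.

Q' = 66.2 W/m

Series thermal resistances, inner to outer:
  R'_stainless steel = ln(0.0306/0.0249)/(2πk) = 0.2061/(2π·14.2) = 0.002310 m·K/W
  R'_cork board = ln(0.0480/0.0306)/(2πk) = 0.4502/(2π·0.0526) = 1.362 m·K/W
  R'_expanded polystyrene = ln(0.0671/0.0480)/(2πk) = 0.3350/(2π·0.0354) = 1.506 m·K/W
ΣR = 0.002310 + 1.362 + 1.506 = 2.870 m·K/W
Q' = ΔT/ΣR = (-170 °C − 20 °C)/2.870 = -66.2 W/m
(Negative Q' ⇒ heat flows inward; heat gain = 66.2 W/m.)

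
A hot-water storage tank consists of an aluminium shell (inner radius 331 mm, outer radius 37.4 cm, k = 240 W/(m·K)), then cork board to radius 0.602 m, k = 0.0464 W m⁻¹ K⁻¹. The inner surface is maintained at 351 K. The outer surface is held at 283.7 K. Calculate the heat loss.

Q = 38.7 W

Resistance network (inner→outer):
  R_aluminium = (1/0.331 − 1/0.374)/(4πk) = 0.3474/(4π·240) = 1.152×10^-4 K/W
  R_cork board = (1/0.374 − 1/0.602)/(4πk) = 1.013/(4π·0.0464) = 1.737 K/W
ΣR = 1.152×10^-4 + 1.737 = 1.737 K/W
Q = ΔT/ΣR = (351 K − 283.7 K)/1.737 = 38.7 W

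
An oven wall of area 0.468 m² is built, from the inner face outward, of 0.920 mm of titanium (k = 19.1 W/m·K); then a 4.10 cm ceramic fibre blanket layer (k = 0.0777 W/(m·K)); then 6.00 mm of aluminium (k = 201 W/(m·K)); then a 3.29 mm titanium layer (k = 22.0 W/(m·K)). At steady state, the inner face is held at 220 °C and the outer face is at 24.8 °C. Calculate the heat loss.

Treat each layer as a resistance in series:
  R_titanium = L/(kA) = 9.20×10^-4/(19.1·0.468) = 1.029×10^-4 K/W
  R_ceramic fibre blanket = L/(kA) = 0.0410/(0.0777·0.468) = 1.128 K/W
  R_aluminium = L/(kA) = 0.00600/(201·0.468) = 6.378×10^-5 K/W
  R_titanium = L/(kA) = 0.00329/(22.0·0.468) = 3.195×10^-4 K/W
ΣR = 1.029×10^-4 + 1.128 + 6.378×10^-5 + 3.195×10^-4 = 1.128 K/W
Q = ΔT/ΣR = (220 °C − 24.8 °C)/1.128 = 173 W

Q = 173 W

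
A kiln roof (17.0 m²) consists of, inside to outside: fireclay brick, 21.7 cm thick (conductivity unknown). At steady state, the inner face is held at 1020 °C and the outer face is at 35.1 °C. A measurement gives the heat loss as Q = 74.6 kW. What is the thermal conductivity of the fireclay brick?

k = 0.967 W/m·K

ΣR = ΔT/Q = |1020 − 35.1|/74600 = 0.01320 K/W
L/(kA) = 0.01320 ⇒ k = 0.217/(0.01320·17.0) = 0.967 W/m·K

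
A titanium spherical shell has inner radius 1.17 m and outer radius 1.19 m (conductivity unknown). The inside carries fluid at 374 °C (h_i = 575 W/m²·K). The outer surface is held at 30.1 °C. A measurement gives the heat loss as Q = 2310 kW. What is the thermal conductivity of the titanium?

ΣR = ΔT/Q = |374 − 30.1|/2.31×10^6 = 1.489×10^-4 K/W
Known resistances:
  R_conv,in = 1/(4πr²h) = 1/(4π·1.17²·575) = 1.011×10^-4 K/W
R_titanium = ΣR − ΣR_known = 1.489×10^-4 − 1.011×10^-4 = 4.780×10^-5 K/W
(1/r₁−1/r₂)/(4πk) = 4.780×10^-5 ⇒ k = 0.01436/(4π·4.780×10^-5) = 23.9 W/m·K

k = 23.9 W/m·K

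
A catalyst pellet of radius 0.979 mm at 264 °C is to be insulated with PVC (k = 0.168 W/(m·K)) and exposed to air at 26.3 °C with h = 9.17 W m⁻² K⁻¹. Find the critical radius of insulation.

r_cr = 3.66 cm

For a sphere, r_cr = 2k_ins/h = 2·0.168/9.17 = 0.0366 m = 3.66 cm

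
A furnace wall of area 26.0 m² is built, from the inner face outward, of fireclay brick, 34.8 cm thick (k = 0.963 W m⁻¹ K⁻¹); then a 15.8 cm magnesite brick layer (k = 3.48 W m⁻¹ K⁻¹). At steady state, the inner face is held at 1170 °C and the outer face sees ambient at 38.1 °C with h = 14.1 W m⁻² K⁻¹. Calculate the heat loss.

Treat each layer as a resistance in series:
  R_fireclay brick = L/(kA) = 0.348/(0.963·26.0) = 0.01390 K/W
  R_magnesite brick = L/(kA) = 0.158/(3.48·26.0) = 0.001746 K/W
  R_conv,out = 1/(hA) = 1/(14.1·26.0) = 0.002728 K/W
ΣR = 0.01390 + 0.001746 + 0.002728 = 0.01837 K/W
Q = ΔT/ΣR = (1170 °C − 38.1 °C)/0.01837 = 61600 W

Q = 61.6 kW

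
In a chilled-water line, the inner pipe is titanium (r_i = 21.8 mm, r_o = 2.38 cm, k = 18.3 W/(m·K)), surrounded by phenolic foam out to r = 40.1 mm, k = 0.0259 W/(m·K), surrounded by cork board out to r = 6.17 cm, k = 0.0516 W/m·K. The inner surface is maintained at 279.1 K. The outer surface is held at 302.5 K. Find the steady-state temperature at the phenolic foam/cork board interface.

T = 295.6 K

Resistance network (inner→outer):
  R'_titanium = ln(0.0238/0.0218)/(2πk) = 0.08778/(2π·18.3) = 7.634×10^-4 m·K/W
  R'_phenolic foam = ln(0.0401/0.0238)/(2πk) = 0.5217/(2π·0.0259) = 3.206 m·K/W
  R'_cork board = ln(0.0617/0.0401)/(2πk) = 0.4309/(2π·0.0516) = 1.329 m·K/W
ΣR = 7.634×10^-4 + 3.206 + 1.329 = 4.536 m·K/W
Q' = ΔT/ΣR = (279.1 K − 302.5 K)/4.536 = -5.159 W/m
From the inner boundary to the phenolic foam/cork board interface, ΣR_partial = 3.207 m·K/W.
T_interface = T_in − Q'·ΣR_partial = 279.1 K − (-5.159)(3.207) = 295.6 K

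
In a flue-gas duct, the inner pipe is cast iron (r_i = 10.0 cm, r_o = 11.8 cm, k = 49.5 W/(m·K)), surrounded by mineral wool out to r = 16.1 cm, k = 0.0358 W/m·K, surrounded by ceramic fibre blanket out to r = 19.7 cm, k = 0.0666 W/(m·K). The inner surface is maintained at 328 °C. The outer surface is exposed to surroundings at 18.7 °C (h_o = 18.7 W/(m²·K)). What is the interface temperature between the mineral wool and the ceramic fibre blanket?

Series thermal resistances, inner to outer:
  R'_cast iron = ln(0.118/0.100)/(2πk) = 0.1655/(2π·49.5) = 5.322×10^-4 m·K/W
  R'_mineral wool = ln(0.161/0.118)/(2πk) = 0.3107/(2π·0.0358) = 1.381 m·K/W
  R'_ceramic fibre blanket = ln(0.197/0.161)/(2πk) = 0.2018/(2π·0.0666) = 0.4822 m·K/W
  R'_conv,out = 1/(2πr h) = 1/(2π·0.197·18.7) = 0.04320 m·K/W
ΣR = 5.322×10^-4 + 1.381 + 0.4822 + 0.04320 = 1.907 m·K/W
Q' = ΔT/ΣR = (328 °C − 18.7 °C)/1.907 = 162.2 W/m
From the inner boundary to the mineral wool/ceramic fibre blanket interface, ΣR_partial = 1.382 m·K/W.
T_interface = T_in − Q'·ΣR_partial = 328 °C − (162.2)(1.382) = 104 °C

T = 104 °C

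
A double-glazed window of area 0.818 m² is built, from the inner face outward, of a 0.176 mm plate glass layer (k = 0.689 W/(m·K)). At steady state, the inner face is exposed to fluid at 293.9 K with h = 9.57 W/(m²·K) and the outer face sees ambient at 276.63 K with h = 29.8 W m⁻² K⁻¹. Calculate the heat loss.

Q = 102 W

Treat each layer as a resistance in series:
  R_conv,in = 1/(hA) = 1/(9.57·0.818) = 0.1277 K/W
  R_plate glass = L/(kA) = 1.76×10^-4/(0.689·0.818) = 3.123×10^-4 K/W
  R_conv,out = 1/(hA) = 1/(29.8·0.818) = 0.04102 K/W
ΣR = 0.1277 + 3.123×10^-4 + 0.04102 = 0.1690 K/W
Q = ΔT/ΣR = (293.9 K − 276.63 K)/0.1690 = 102 W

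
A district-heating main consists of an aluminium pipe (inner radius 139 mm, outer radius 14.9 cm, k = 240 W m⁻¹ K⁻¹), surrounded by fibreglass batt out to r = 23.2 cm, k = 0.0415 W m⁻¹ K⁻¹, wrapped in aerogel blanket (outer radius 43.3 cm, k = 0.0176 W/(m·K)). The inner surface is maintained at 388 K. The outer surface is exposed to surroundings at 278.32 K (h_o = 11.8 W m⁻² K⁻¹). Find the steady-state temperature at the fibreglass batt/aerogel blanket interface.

T = 362.7 K

Resistance network (inner→outer):
  R'_aluminium = ln(0.149/0.139)/(2πk) = 0.06947/(2π·240) = 4.607×10^-5 m·K/W
  R'_fibreglass batt = ln(0.232/0.149)/(2πk) = 0.4428/(2π·0.0415) = 1.698 m·K/W
  R'_aerogel blanket = ln(0.433/0.232)/(2πk) = 0.6240/(2π·0.0176) = 5.643 m·K/W
  R'_conv,out = 1/(2πr h) = 1/(2π·0.433·11.8) = 0.03115 m·K/W
ΣR = 4.607×10^-5 + 1.698 + 5.643 + 0.03115 = 7.372 m·K/W
Q' = ΔT/ΣR = (388 K − 278.32 K)/7.372 = 14.88 W/m
From the inner boundary to the fibreglass batt/aerogel blanket interface, ΣR_partial = 1.698 m·K/W.
T_interface = T_in − Q'·ΣR_partial = 388 K − (14.88)(1.698) = 362.7 K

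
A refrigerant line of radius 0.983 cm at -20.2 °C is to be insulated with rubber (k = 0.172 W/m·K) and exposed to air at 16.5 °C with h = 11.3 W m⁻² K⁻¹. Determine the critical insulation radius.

r_cr = 1.52 cm

For a cylinder, r_cr = k_ins/h = 0.172/11.3 = 0.0152 m = 1.52 cm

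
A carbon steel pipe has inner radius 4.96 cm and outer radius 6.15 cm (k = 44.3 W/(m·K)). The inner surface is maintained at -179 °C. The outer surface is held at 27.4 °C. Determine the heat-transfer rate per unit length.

Q' = 2πk·ΔT/ln(r₂/r₁) = 2π × 44.3 × 206.4 / ln(0.0615/0.0496) = 2.67×10^5 W/m

Q' = 267 kW/m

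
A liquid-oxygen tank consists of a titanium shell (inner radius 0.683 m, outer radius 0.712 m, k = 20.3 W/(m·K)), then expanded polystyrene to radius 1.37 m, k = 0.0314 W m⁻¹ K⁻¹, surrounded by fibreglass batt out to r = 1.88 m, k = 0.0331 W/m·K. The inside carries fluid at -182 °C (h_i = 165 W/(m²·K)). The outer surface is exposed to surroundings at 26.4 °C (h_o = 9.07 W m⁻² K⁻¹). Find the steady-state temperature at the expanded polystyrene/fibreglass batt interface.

T = -19.2 °C

Resistance network (inner→outer):
  R_conv,in = 1/(4πr²h) = 1/(4π·0.683²·165) = 0.001034 K/W
  R_titanium = (1/0.683 − 1/0.712)/(4πk) = 0.05963/(4π·20.3) = 2.338×10^-4 K/W
  R_expanded polystyrene = (1/0.712 − 1/1.37)/(4πk) = 0.6746/(4π·0.0314) = 1.710 K/W
  R_fibreglass batt = (1/1.37 − 1/1.88)/(4πk) = 0.1980/(4π·0.0331) = 0.4761 K/W
  R_conv,out = 1/(4πr²h) = 1/(4π·1.88²·9.07) = 0.002482 K/W
ΣR = 0.001034 + 2.338×10^-4 + 1.710 + 0.4761 + 0.002482 = 2.190 K/W
Q = ΔT/ΣR = (-182 °C − 26.4 °C)/2.190 = -95.16 W
From the inner boundary to the expanded polystyrene/fibreglass batt interface, ΣR_partial = 1.711 K/W.
T_interface = T_in − Q·ΣR_partial = -182 °C − (-95.16)(1.711) = -19.2 °C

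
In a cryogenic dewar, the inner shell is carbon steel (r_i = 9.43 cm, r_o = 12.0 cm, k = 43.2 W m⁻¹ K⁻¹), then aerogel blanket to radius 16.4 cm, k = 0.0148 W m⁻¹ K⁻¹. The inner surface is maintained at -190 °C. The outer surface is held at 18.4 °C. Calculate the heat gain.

Treat each layer as a resistance in series:
  R_carbon steel = (1/0.0943 − 1/0.120)/(4πk) = 2.271/(4π·43.2) = 0.004184 K/W
  R_aerogel blanket = (1/0.120 − 1/0.164)/(4πk) = 2.236/(4π·0.0148) = 12.02 K/W
ΣR = 0.004184 + 12.02 = 12.02 K/W
Q = ΔT/ΣR = (-190 °C − 18.4 °C)/12.02 = -17.3 W
(Negative Q ⇒ heat flows inward; heat gain = 17.3 W.)

Q = 17.3 W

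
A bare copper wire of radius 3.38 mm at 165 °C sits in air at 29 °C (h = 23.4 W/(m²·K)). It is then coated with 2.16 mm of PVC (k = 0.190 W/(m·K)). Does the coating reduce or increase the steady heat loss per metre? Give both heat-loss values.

Critical radius for a cylinder: r_cr = k/h = 0.00812 m = 0.812 cm.
Outer radius after coating: r₂ = 0.00338 + 0.00216 = 0.00554 m.
Since r₁ < r_cr and r₂ ≤ r_cr, the coating moves toward the maximum at r_cr — heat loss rises.
Bare: R = 1/(2πr₁h) = 2.012 m·K/W; Q = 136/2.012 = 67.6 W/m.
Coated: R = R_cond + R_conv = 1.642 m·K/W; Q = 136/1.642 = 82.8 W/m.

increases: 67.6 → 82.8 W/m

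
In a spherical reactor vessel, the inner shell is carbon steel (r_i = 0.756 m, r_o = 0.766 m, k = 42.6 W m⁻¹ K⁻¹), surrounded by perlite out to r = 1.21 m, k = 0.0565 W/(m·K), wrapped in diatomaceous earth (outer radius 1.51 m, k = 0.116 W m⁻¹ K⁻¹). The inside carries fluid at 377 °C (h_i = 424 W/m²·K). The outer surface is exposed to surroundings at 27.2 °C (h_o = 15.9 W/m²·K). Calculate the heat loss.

Treat each layer as a resistance in series:
  R_conv,in = 1/(4πr²h) = 1/(4π·0.756²·424) = 3.284×10^-4 K/W
  R_carbon steel = (1/0.756 − 1/0.766)/(4πk) = 0.01727/(4π·42.6) = 3.226×10^-5 K/W
  R_perlite = (1/0.766 − 1/1.21)/(4πk) = 0.4790/(4π·0.0565) = 0.6747 K/W
  R_diatomaceous earth = (1/1.21 − 1/1.51)/(4πk) = 0.1642/(4π·0.116) = 0.1126 K/W
  R_conv,out = 1/(4πr²h) = 1/(4π·1.51²·15.9) = 0.002195 K/W
ΣR = 3.284×10^-4 + 3.226×10^-5 + 0.6747 + 0.1126 + 0.002195 = 0.7899 K/W
Q = ΔT/ΣR = (377 °C − 27.2 °C)/0.7899 = 443 W

Q = 443 W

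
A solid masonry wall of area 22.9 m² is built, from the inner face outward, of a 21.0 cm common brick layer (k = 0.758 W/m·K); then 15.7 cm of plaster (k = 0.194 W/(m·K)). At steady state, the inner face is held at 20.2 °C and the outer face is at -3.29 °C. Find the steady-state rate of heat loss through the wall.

Treat each layer as a resistance in series:
  R_common brick = L/(kA) = 0.210/(0.758·22.9) = 0.01210 K/W
  R_plaster = L/(kA) = 0.157/(0.194·22.9) = 0.03534 K/W
ΣR = 0.01210 + 0.03534 = 0.04744 K/W
Q = ΔT/ΣR = (20.2 °C − -3.29 °C)/0.04744 = 495 W

Q = 495 W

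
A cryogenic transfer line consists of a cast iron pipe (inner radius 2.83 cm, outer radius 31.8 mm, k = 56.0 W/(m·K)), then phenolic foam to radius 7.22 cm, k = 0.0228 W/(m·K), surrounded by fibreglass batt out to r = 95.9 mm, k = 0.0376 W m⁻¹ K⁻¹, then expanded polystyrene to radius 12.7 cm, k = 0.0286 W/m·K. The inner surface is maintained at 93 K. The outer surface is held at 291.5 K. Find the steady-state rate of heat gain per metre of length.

Q' = 23.4 W/m

Treat each layer as a resistance in series:
  R'_cast iron = ln(0.0318/0.0283)/(2πk) = 0.1166/(2π·56.0) = 3.314×10^-4 m·K/W
  R'_phenolic foam = ln(0.0722/0.0318)/(2πk) = 0.8200/(2π·0.0228) = 5.724 m·K/W
  R'_fibreglass batt = ln(0.0959/0.0722)/(2πk) = 0.2839/(2π·0.0376) = 1.202 m·K/W
  R'_expanded polystyrene = ln(0.127/0.0959)/(2πk) = 0.2809/(2π·0.0286) = 1.563 m·K/W
ΣR = 3.314×10^-4 + 5.724 + 1.202 + 1.563 = 8.489 m·K/W
Q' = ΔT/ΣR = (93 K − 291.5 K)/8.489 = -23.4 W/m
(Negative Q' ⇒ heat flows inward; heat gain = 23.4 W/m.)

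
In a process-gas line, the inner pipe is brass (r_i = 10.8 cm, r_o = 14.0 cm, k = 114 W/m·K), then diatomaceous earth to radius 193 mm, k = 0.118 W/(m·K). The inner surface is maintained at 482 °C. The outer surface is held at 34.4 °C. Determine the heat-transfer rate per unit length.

Treat each layer as a resistance in series:
  R'_brass = ln(0.140/0.108)/(2πk) = 0.2595/(2π·114) = 3.623×10^-4 m·K/W
  R'_diatomaceous earth = ln(0.193/0.140)/(2πk) = 0.3210/(2π·0.118) = 0.4330 m·K/W
ΣR = 3.623×10^-4 + 0.4330 = 0.4334 m·K/W
Q' = ΔT/ΣR = (482 °C − 34.4 °C)/0.4334 = 1030 W/m

Q' = 1030 W/m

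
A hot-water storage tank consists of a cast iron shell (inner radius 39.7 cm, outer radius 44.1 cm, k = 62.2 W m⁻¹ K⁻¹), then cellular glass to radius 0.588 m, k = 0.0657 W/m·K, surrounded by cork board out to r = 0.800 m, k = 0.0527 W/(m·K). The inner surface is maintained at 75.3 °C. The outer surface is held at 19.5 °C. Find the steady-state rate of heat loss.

Q = 40.8 W

Series thermal resistances, inner to outer:
  R_cast iron = (1/0.397 − 1/0.441)/(4πk) = 0.2513/(4π·62.2) = 3.215×10^-4 K/W
  R_cellular glass = (1/0.441 − 1/0.588)/(4πk) = 0.5669/(4π·0.0657) = 0.6866 K/W
  R_cork board = (1/0.588 − 1/0.800)/(4πk) = 0.4507/(4π·0.0527) = 0.6805 K/W
ΣR = 3.215×10^-4 + 0.6866 + 0.6805 = 1.367 K/W
Q = ΔT/ΣR = (75.3 °C − 19.5 °C)/1.367 = 40.8 W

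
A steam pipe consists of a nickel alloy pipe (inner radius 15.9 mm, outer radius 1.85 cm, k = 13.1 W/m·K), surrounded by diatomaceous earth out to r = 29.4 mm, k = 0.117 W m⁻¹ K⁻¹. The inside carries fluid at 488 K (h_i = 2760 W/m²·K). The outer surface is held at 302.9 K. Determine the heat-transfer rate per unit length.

Q' = 291 W/m

Series thermal resistances, inner to outer:
  R'_conv,in = 1/(2πr h) = 1/(2π·0.0159·2760) = 0.003627 m·K/W
  R'_nickel alloy = ln(0.0185/0.0159)/(2πk) = 0.1515/(2π·13.1) = 0.001840 m·K/W
  R'_diatomaceous earth = ln(0.0294/0.0185)/(2πk) = 0.4632/(2π·0.117) = 0.6301 m·K/W
ΣR = 0.003627 + 0.001840 + 0.6301 = 0.6356 m·K/W
Q' = ΔT/ΣR = (488 K − 302.9 K)/0.6356 = 291 W/m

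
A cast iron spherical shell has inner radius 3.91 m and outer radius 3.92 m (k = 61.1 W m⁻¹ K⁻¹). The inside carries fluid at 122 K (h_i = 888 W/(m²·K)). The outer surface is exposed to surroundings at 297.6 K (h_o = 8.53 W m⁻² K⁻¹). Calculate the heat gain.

Q = 2.86×10^5 W

Series thermal resistances, inner to outer:
  R_conv,in = 1/(4πr²h) = 1/(4π·3.91²·888) = 5.862×10^-6 K/W
  R_cast iron = (1/3.91 − 1/3.92)/(4πk) = 6.524×10^-4/(4π·61.1) = 8.497×10^-7 K/W
  R_conv,out = 1/(4πr²h) = 1/(4π·3.92²·8.53) = 6.071×10^-4 K/W
ΣR = 5.862×10^-6 + 8.497×10^-7 + 6.071×10^-4 = 6.138×10^-4 K/W
Q = ΔT/ΣR = (122 K − 297.6 K)/6.138×10^-4 = -2.86×10^5 W
(Negative Q ⇒ heat flows inward; heat gain = 2.86×10^5 W.)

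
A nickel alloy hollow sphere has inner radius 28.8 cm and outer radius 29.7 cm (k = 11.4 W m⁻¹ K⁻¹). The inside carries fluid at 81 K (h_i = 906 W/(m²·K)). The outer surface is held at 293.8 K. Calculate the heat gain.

Q = 119 kW

Resistance network (inner→outer):
  R_conv,in = 1/(4πr²h) = 1/(4π·0.288²·906) = 0.001059 K/W
  R_nickel alloy = (1/0.288 − 1/0.297)/(4πk) = 0.1052/(4π·11.4) = 7.345×10^-4 K/W
ΣR = 0.001059 + 7.345×10^-4 = 0.001793 K/W
Q = ΔT/ΣR = (81 K − 293.8 K)/0.001793 = -1.19×10^5 W
(Negative Q ⇒ heat flows inward; heat gain = 1.19×10^5 W.)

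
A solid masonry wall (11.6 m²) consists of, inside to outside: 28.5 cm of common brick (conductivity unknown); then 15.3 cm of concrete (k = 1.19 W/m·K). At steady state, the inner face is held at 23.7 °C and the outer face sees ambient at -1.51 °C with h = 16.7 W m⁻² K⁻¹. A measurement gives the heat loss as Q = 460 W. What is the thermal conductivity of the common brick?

k = 0.637 W/m·K

ΣR = ΔT/Q = |23.7 − -1.51|/460 = 0.05480 K/W
Known resistances:
  R_concrete = L/(kA) = 0.153/(1.19·11.6) = 0.01108 K/W
  R_conv,out = 1/(hA) = 1/(16.7·11.6) = 0.005162 K/W
R_common brick = ΣR − ΣR_known = 0.05480 − 0.01624 = 0.03856 K/W
L/(kA) = 0.03856 ⇒ k = 0.285/(0.03856·11.6) = 0.637 W/m·K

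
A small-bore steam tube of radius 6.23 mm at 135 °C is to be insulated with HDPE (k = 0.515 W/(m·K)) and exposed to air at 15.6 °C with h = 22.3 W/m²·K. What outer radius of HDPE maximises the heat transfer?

For a cylinder, r_cr = k_ins/h = 0.515/22.3 = 0.0231 m = 2.31 cm

r_cr = 2.31 cm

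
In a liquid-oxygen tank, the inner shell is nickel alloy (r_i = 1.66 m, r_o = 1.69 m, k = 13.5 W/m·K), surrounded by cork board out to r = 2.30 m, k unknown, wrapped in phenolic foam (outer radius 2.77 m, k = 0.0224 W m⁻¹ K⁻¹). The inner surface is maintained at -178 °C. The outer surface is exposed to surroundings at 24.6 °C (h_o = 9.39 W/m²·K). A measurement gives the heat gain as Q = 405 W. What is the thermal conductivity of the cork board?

ΣR = ΔT/Q = |-178 − 24.6|/405 = 0.5002 K/W
Known resistances:
  R_nickel alloy = (1/1.66 − 1/1.69)/(4πk) = 0.01069/(4π·13.5) = 6.304×10^-5 K/W
  R_phenolic foam = (1/2.30 − 1/2.77)/(4πk) = 0.07377/(4π·0.0224) = 0.2621 K/W
  R_conv,out = 1/(4πr²h) = 1/(4π·2.77²·9.39) = 0.001104 K/W
R_cork board = ΣR − ΣR_known = 0.5002 − 0.2633 = 0.2369 K/W
(1/r₁−1/r₂)/(4πk) = 0.2369 ⇒ k = 0.1569/(4π·0.2369) = 0.0527 W/m·K

k = 0.0527 W/m·K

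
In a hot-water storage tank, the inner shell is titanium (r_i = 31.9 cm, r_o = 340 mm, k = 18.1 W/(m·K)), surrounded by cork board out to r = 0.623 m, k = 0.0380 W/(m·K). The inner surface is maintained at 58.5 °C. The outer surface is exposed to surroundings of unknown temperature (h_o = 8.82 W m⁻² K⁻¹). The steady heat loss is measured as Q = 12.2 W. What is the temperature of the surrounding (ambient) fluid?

T_out = 24.1 °C

Sum the resistances:
  R_titanium = (1/0.319 − 1/0.340)/(4πk) = 0.1936/(4π·18.1) = 8.513×10^-4 K/W
  R_cork board = (1/0.340 − 1/0.623)/(4πk) = 1.336/(4π·0.0380) = 2.798 K/W
  R_conv,out = 1/(4πr²h) = 1/(4π·0.623²·8.82) = 0.02325 K/W
ΣR = 2.822 K/W
ΔT = Q·ΣR = 12.2 × 2.822 = 34.43 K
Heat flows outward, so T_out = T_in − ΔT = 58.5 − 34.43 = 24.1 °C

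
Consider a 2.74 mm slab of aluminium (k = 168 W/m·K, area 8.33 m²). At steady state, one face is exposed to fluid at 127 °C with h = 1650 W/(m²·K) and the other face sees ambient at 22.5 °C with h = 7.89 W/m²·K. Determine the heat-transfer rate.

Q = 6.83 kW

Series thermal resistances, inner to outer:
  R_conv,in = 1/(hA) = 1/(1650·8.33) = 7.276×10^-5 K/W
  R_aluminium = L/(kA) = 0.00274/(168·8.33) = 1.958×10^-6 K/W
  R_conv,out = 1/(hA) = 1/(7.89·8.33) = 0.01522 K/W
ΣR = 7.276×10^-5 + 1.958×10^-6 + 0.01522 = 0.01529 K/W
Q = ΔT/ΣR = (127 °C − 22.5 °C)/0.01529 = 6830 W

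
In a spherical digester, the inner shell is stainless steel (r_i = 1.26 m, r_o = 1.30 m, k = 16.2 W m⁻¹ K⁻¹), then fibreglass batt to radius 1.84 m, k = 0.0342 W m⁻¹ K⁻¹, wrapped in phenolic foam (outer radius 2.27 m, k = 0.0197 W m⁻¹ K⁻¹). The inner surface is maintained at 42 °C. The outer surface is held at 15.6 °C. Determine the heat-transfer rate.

Q = 28.0 W

Resistance network (inner→outer):
  R_stainless steel = (1/1.26 − 1/1.30)/(4πk) = 0.02442/(4π·16.2) = 1.200×10^-4 K/W
  R_fibreglass batt = (1/1.30 − 1/1.84)/(4πk) = 0.2258/(4π·0.0342) = 0.5253 K/W
  R_phenolic foam = (1/1.84 − 1/2.27)/(4πk) = 0.1029/(4π·0.0197) = 0.4159 K/W
ΣR = 1.200×10^-4 + 0.5253 + 0.4159 = 0.9413 K/W
Q = ΔT/ΣR = (42 °C − 15.6 °C)/0.9413 = 28.0 W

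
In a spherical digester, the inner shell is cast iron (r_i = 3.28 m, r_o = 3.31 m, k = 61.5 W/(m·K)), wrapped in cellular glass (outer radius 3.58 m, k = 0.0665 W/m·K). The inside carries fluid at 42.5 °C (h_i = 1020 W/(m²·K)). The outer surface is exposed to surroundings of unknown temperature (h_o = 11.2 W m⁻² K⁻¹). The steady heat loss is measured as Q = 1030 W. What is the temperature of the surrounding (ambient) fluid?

Series resistances:
  R_conv,in = 1/(4πr²h) = 1/(4π·3.28²·1020) = 7.252×10^-6 K/W
  R_cast iron = (1/3.28 − 1/3.31)/(4πk) = 0.002763/(4π·61.5) = 3.575×10^-6 K/W
  R_cellular glass = (1/3.31 − 1/3.58)/(4πk) = 0.02279/(4π·0.0665) = 0.02727 K/W
  R_conv,out = 1/(4πr²h) = 1/(4π·3.58²·11.2) = 5.544×10^-4 K/W
ΣR = 0.02783 K/W
ΔT = Q·ΣR = 1030 × 0.02783 = 28.66 K
Heat flows outward, so T_out = T_in − ΔT = 42.5 − 28.66 = 13.8 °C

T_out = 13.8 °C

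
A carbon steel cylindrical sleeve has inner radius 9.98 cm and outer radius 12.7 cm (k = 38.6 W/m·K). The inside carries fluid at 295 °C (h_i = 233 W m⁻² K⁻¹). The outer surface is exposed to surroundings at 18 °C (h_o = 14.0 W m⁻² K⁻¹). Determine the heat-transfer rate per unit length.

Treat each layer as a resistance in series:
  R'_conv,in = 1/(2πr h) = 1/(2π·0.0998·233) = 0.006844 m·K/W
  R'_carbon steel = ln(0.127/0.0998)/(2πk) = 0.2410/(2π·38.6) = 9.938×10^-4 m·K/W
  R'_conv,out = 1/(2πr h) = 1/(2π·0.127·14.0) = 0.08951 m·K/W
ΣR = 0.006844 + 9.938×10^-4 + 0.08951 = 0.09735 m·K/W
Q' = ΔT/ΣR = (295 °C − 18 °C)/0.09735 = 2850 W/m

Q' = 2.85 kW/m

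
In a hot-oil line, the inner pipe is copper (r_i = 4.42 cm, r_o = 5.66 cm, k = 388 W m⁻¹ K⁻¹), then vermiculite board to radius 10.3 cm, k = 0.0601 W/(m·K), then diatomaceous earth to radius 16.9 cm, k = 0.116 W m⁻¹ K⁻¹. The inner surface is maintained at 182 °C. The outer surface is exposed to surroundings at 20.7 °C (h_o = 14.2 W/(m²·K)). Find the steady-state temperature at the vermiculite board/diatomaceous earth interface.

T = 72.3 °C

Series thermal resistances, inner to outer:
  R'_copper = ln(0.0566/0.0442)/(2πk) = 0.2473/(2π·388) = 1.014×10^-4 m·K/W
  R'_vermiculite board = ln(0.103/0.0566)/(2πk) = 0.5987/(2π·0.0601) = 1.586 m·K/W
  R'_diatomaceous earth = ln(0.169/0.103)/(2πk) = 0.4952/(2π·0.116) = 0.6794 m·K/W
  R'_conv,out = 1/(2πr h) = 1/(2π·0.169·14.2) = 0.06632 m·K/W
ΣR = 1.014×10^-4 + 1.586 + 0.6794 + 0.06632 = 2.332 m·K/W
Q' = ΔT/ΣR = (182 °C − 20.7 °C)/2.332 = 69.17 W/m
From the inner boundary to the vermiculite board/diatomaceous earth interface, ΣR_partial = 1.586 m·K/W.
T_interface = T_in − Q'·ΣR_partial = 182 °C − (69.17)(1.586) = 72.3 °C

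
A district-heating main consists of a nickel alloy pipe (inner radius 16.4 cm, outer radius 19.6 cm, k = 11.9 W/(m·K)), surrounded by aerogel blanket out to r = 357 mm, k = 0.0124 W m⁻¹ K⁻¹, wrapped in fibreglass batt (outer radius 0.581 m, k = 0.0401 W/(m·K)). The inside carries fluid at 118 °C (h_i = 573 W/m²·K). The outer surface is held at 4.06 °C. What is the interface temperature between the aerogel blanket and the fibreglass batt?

Treat each layer as a resistance in series:
  R'_conv,in = 1/(2πr h) = 1/(2π·0.164·573) = 0.001694 m·K/W
  R'_nickel alloy = ln(0.196/0.164)/(2πk) = 0.1782/(2π·11.9) = 0.002384 m·K/W
  R'_aerogel blanket = ln(0.357/0.196)/(2πk) = 0.5996/(2π·0.0124) = 7.696 m·K/W
  R'_fibreglass batt = ln(0.581/0.357)/(2πk) = 0.4870/(2π·0.0401) = 1.933 m·K/W
ΣR = 0.001694 + 0.002384 + 7.696 + 1.933 = 9.633 m·K/W
Q' = ΔT/ΣR = (118 °C − 4.06 °C)/9.633 = 11.83 W/m
From the inner boundary to the aerogel blanket/fibreglass batt interface, ΣR_partial = 7.700 m·K/W.
T_interface = T_in − Q'·ΣR_partial = 118 °C − (11.83)(7.700) = 26.9 °C

T = 26.9 °C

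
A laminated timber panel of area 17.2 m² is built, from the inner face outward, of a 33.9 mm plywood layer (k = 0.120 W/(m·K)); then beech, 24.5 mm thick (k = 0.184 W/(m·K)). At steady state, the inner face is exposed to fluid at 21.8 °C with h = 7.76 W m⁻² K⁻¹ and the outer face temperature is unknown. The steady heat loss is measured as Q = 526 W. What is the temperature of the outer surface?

Series resistances:
  R_conv,in = 1/(hA) = 1/(7.76·17.2) = 0.007492 K/W
  R_plywood = L/(kA) = 0.0339/(0.120·17.2) = 0.01642 K/W
  R_beech = L/(kA) = 0.0245/(0.184·17.2) = 0.007741 K/W
ΣR = 0.03166 K/W
ΔT = Q·ΣR = 526 × 0.03166 = 16.65 K
Heat flows outward, so T_out = T_in − ΔT = 21.8 − 16.65 = 5.15 °C

T_out = 5.15 °C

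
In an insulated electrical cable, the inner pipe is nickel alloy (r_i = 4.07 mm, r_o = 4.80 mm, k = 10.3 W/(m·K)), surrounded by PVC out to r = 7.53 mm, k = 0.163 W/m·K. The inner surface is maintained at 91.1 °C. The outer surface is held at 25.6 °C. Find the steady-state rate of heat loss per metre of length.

Q' = 148 W/m

Treat each layer as a resistance in series:
  R'_nickel alloy = ln(0.00480/0.00407)/(2πk) = 0.1650/(2π·10.3) = 0.002549 m·K/W
  R'_PVC = ln(0.00753/0.00480)/(2πk) = 0.4503/(2π·0.163) = 0.4397 m·K/W
ΣR = 0.002549 + 0.4397 = 0.4422 m·K/W
Q' = ΔT/ΣR = (91.1 °C − 25.6 °C)/0.4422 = 148 W/m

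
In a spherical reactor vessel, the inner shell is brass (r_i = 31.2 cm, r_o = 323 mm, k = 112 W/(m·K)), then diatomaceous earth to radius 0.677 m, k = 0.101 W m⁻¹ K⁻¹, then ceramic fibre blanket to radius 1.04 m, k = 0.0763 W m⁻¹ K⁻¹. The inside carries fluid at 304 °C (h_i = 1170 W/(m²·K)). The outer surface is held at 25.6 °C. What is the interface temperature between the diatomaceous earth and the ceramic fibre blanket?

T = 108 °C

Resistance network (inner→outer):
  R_conv,in = 1/(4πr²h) = 1/(4π·0.312²·1170) = 6.987×10^-4 K/W
  R_brass = (1/0.312 − 1/0.323)/(4πk) = 0.1092/(4π·112) = 7.755×10^-5 K/W
  R_diatomaceous earth = (1/0.323 − 1/0.677)/(4πk) = 1.619/(4π·0.101) = 1.276 K/W
  R_ceramic fibre blanket = (1/0.677 − 1/1.04)/(4πk) = 0.5156/(4π·0.0763) = 0.5377 K/W
ΣR = 6.987×10^-4 + 7.755×10^-5 + 1.276 + 0.5377 = 1.814 K/W
Q = ΔT/ΣR = (304 °C − 25.6 °C)/1.814 = 153.5 W
From the inner boundary to the diatomaceous earth/ceramic fibre blanket interface, ΣR_partial = 1.277 K/W.
T_interface = T_in − Q·ΣR_partial = 304 °C − (153.5)(1.277) = 108 °C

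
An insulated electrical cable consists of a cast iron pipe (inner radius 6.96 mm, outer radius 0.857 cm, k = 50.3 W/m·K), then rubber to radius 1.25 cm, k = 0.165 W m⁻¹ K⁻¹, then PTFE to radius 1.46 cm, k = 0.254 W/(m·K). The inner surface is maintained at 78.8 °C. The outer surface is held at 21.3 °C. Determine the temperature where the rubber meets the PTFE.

T = 33.4 °C

Resistance network (inner→outer):
  R'_cast iron = ln(0.00857/0.00696)/(2πk) = 0.2081/(2π·50.3) = 6.584×10^-4 m·K/W
  R'_rubber = ln(0.0125/0.00857)/(2πk) = 0.3775/(2π·0.165) = 0.3641 m·K/W
  R'_PTFE = ln(0.0146/0.0125)/(2πk) = 0.1553/(2π·0.254) = 0.09731 m·K/W
ΣR = 6.584×10^-4 + 0.3641 + 0.09731 = 0.4621 m·K/W
Q' = ΔT/ΣR = (78.8 °C − 21.3 °C)/0.4621 = 124.4 W/m
From the inner boundary to the rubber/PTFE interface, ΣR_partial = 0.3648 m·K/W.
T_interface = T_in − Q'·ΣR_partial = 78.8 °C − (124.4)(0.3648) = 33.4 °C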